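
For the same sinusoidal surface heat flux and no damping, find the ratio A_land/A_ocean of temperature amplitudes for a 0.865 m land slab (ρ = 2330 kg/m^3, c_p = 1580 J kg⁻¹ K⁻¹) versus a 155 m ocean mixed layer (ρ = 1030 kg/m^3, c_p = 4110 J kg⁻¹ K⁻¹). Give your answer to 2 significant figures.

C_ocean = 1030 × 4110 × 155 = 6.56×10^8 J/(m²·K).
C_land = 2330 × 1580 × 0.865 = 3.18×10^6 J/(m²·K).
Undamped amplitude ∝ 1/C, so A_land/A_ocean = C_ocean/C_land = 206.

210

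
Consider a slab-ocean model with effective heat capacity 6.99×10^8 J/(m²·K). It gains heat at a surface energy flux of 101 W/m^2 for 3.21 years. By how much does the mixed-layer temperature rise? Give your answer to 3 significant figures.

14.6 K

Areal heat capacity C = 6.99×10^8 J/(m²·K) (given).
Net heat input Q = F Δt = 101 × (3.21 years × 3.156×10^7 s/year) = 1.02×10^10 J/m².
ΔT = Q / C = 1.02×10^10 / 6.99×10^8 = 14.6 K.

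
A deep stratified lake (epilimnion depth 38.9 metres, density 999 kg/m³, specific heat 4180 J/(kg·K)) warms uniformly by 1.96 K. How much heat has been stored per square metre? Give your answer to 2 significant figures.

3.2×10^8

Areal heat capacity C = ρ c_p D = 999 × 4180 × 38.9 = 1.62×10^8 J/(m^2 K).
ΔQ = C ΔT = 1.62×10^8 × 1.96 = 3.18×10^8 J/m².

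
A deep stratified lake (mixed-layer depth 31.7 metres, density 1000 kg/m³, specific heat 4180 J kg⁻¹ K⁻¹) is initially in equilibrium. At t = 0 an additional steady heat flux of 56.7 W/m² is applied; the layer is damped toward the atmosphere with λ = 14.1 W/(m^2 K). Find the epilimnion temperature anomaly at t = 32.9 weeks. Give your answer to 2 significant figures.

3.5 K

Areal heat capacity C = ρ c_p D = 1000 × 4180 × 31.7 = 1.33×10^8 J m⁻² K⁻¹.
τ = C / λ = 1.33×10^8 / 14.1 = 9.40×10^6 s.
Equilibrium anomaly ΔT_eq = F / λ = 56.7 / 14.1 = 4.02 K.
t = 32.9 weeks = 1.99×10^7 s, so t/τ = 2.12.
ΔT(t) = ΔT_eq (1 − e^(−t/τ)) = 4.02 × (1 − e^−2.12) = 3.54 K.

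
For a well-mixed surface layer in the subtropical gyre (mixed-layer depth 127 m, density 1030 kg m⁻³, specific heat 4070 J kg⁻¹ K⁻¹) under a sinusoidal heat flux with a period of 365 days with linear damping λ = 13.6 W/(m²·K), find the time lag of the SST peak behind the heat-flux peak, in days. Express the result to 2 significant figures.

84 days

Areal heat capacity C = ρ c_p D = 1030 × 4070 × 127 = 5.32×10^8 J/(m²·K).
ω = 2π / 3.15×10^7 s = 1.99×10^-7 s⁻¹.
Phase lag φ = arctan(Cω/λ) = arctan(106/13.6) = 1.44 rad.
Time lag = φ / ω = 1.44 / 1.99×10^-7 = 7.24×10^6 s = 83.8 days.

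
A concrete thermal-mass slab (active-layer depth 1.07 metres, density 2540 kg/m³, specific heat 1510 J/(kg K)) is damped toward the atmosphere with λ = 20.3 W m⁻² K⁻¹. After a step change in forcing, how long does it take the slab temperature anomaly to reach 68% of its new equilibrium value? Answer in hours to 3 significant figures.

64.0 hours

Areal heat capacity C = ρ c_p D = 2540 × 1510 × 1.07 = 4.10×10^6 J/(m²·K).
τ = C / λ = 4.10×10^6 / 20.3 = 2.02×10^5 s.
Fraction reached: 1 − e^(−t/τ) = 0.68 ⇒ t = −τ ln(1 − 0.68) = τ × 1.14.
t = 2.30×10^5 s = 64.0 hours.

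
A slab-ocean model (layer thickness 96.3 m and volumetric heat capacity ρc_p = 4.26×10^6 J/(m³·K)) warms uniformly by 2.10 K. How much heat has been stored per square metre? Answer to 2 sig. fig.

Areal heat capacity C = ρc_p × D = 4.26×10^6 × 96.3 = 4.10×10^8 J/(m²·K).
ΔQ = C ΔT = 4.10×10^8 × 2.10 = 8.61×10^8 J/m².

8.6×10^8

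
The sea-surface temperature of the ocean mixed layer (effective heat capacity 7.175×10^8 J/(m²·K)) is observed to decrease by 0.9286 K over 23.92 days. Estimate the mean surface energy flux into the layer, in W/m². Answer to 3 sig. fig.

Areal heat capacity C = 7.175×10^8 J/(m²·K) (given).
Required heat per unit area: Q = C ΔT = 7.18×10^8 × -0.9286 = -6.66×10^8 J/m².
Flux F = Q / Δt = -6.66×10^8 / 2.07×10^6 s = -322 W/m².

-322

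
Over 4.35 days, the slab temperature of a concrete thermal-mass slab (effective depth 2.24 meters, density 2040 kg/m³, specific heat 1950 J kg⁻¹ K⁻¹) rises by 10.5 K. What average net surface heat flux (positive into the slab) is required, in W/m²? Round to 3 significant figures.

Areal heat capacity C = ρ c_p D = 2040 × 1950 × 2.24 = 8.91×10^6 J m⁻² K⁻¹.
Required heat per unit area: Q = C ΔT = 8.91×10^6 × 10.5 = 9.36×10^7 J/m².
Flux F = Q / Δt = 9.36×10^7 / 3.76×10^5 s = 249 W/m².

249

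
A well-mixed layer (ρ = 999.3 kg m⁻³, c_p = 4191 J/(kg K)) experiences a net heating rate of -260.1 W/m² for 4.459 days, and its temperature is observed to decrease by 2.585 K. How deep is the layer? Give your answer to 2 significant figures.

9.3 m

Heat input Q = F Δt = -260.1 × 3.85×10^5 s = -1.00×10^8 J/m².
Required areal heat capacity C = Q / ΔT = 3.88×10^7 J/(m²·K).
Depth D = C / (ρ c_p) = 3.88×10^7 / (999.3 × 4191) = 9.26 m.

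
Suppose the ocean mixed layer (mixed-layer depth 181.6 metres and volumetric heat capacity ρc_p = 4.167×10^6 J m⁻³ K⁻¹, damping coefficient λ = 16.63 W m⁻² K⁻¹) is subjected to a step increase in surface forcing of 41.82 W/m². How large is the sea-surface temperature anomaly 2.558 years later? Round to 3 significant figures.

2.09 K

Areal heat capacity C = ρc_p × D = 4.167×10^6 × 181.6 = 7.57×10^8 J m⁻² K⁻¹.
τ = C / λ = 7.57×10^8 / 16.63 = 4.55×10^7 s.
Equilibrium anomaly ΔT_eq = F / λ = 41.82 / 16.63 = 2.51 K.
t = 2.558 years = 8.07×10^7 s, so t/τ = 1.77.
ΔT(t) = ΔT_eq (1 − e^(−t/τ)) = 2.51 × (1 − e^−1.77) = 2.09 K.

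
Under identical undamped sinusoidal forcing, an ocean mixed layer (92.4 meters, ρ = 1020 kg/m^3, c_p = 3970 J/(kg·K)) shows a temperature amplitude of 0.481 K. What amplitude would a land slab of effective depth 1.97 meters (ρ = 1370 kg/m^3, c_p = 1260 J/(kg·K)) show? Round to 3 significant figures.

C_ocean = 3.74×10^8 J/(m²·K); C_land = 3.40×10^6 J/(m²·K).
A ∝ 1/C ⇒ A_land = A_ocean × C_ocean/C_land = 0.481 × 110 = 52.9 K.

52.9 K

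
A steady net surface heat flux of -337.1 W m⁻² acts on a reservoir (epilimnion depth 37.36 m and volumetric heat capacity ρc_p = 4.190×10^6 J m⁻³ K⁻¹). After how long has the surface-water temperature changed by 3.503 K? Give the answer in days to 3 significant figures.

18.8 days

Areal heat capacity C = ρc_p × D = 4.190×10^6 × 37.36 = 1.57×10^8 J/(m²·K).
Time required: Δt = C ΔT / F = 1.57×10^8 × -3.503 / -337.1 = 1.63×10^6 s.
In days: 1.63×10^6 s / (86400 s/day) = 18.8 days.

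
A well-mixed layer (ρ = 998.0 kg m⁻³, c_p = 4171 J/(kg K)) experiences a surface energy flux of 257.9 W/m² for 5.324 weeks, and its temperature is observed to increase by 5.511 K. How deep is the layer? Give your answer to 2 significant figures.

Heat input Q = F Δt = 257.9 × 3.22×10^6 s = 8.30×10^8 J/m².
Required areal heat capacity C = Q / ΔT = 1.51×10^8 J/(m²·K).
Depth D = C / (ρ c_p) = 1.51×10^8 / (998.0 × 4171) = 36.2 m.

36 m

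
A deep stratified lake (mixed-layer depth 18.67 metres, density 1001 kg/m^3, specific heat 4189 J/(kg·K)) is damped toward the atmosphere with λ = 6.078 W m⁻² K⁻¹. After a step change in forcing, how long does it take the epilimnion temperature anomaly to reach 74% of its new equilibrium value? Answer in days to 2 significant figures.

200 days

Areal heat capacity C = ρ c_p D = 1001 × 4189 × 18.67 = 7.83×10^7 J/(m²·K).
τ = C / λ = 7.83×10^7 / 6.078 = 1.29×10^7 s.
Fraction reached: 1 − e^(−t/τ) = 0.74 ⇒ t = −τ ln(1 − 0.74) = τ × 1.35.
t = 1.74×10^7 s = 201 days.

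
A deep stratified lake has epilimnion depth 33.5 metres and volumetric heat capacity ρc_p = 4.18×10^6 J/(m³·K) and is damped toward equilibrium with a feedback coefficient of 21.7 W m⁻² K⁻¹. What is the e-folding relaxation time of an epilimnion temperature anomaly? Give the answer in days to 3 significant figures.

Areal heat capacity C = ρc_p × D = 4.18×10^6 × 33.5 = 1.40×10^8 J m⁻² K⁻¹.
Relaxation time τ = C / λ = 1.40×10^8 / 21.7 = 6.45×10^6 s.
In days: 6.45×10^6 s / (86400 s/day) = 74.7 days.

74.7 days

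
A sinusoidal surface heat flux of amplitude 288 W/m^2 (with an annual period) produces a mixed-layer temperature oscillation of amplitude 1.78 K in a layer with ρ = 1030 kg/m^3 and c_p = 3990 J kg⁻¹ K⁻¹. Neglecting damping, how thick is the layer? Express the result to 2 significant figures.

200 m

ω = 2π / 3.15×10^7 s = 1.99×10^-7 s⁻¹.
Required C = F₀ / (A ω) = 288 / (1.78 × 1.99×10^-7) = 8.12×10^8 J/(m²·K).
D = C / (ρ c_p) = 8.12×10^8 / (1030 × 3990) = 198 m.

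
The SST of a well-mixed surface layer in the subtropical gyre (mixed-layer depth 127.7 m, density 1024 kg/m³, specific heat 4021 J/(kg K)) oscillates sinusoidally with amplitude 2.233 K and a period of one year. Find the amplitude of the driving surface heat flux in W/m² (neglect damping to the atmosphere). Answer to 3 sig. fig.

Areal heat capacity C = ρ c_p D = 1024 × 4021 × 127.7 = 5.26×10^8 J m⁻² K⁻¹.
ω = 2π / 3.15×10^7 s = 1.99×10^-7 s⁻¹.
Cω = 5.26×10^8 × 1.99×10^-7 = 105 W/(m²·K).
F₀ = A × Cω = 2.233 × 105 = 234 W/m².

234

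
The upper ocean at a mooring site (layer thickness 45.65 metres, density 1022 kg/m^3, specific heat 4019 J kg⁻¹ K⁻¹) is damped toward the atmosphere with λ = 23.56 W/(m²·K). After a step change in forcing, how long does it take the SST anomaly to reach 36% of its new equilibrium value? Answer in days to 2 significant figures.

41 days

Areal heat capacity C = ρ c_p D = 1022 × 4019 × 45.65 = 1.88×10^8 J/(m²·K).
τ = C / λ = 1.88×10^8 / 23.56 = 7.96×10^6 s.
Fraction reached: 1 − e^(−t/τ) = 0.36 ⇒ t = −τ ln(1 − 0.36) = τ × 0.446.
t = 3.55×10^6 s = 41.1 days.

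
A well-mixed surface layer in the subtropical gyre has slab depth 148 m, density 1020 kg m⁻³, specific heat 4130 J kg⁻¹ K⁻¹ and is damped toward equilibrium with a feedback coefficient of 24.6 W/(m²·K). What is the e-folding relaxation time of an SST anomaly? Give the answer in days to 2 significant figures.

Areal heat capacity C = ρ c_p D = 1020 × 4130 × 148 = 6.23×10^8 J m⁻² K⁻¹.
Relaxation time τ = C / λ = 6.23×10^8 / 24.6 = 2.53×10^7 s.
In days: 2.53×10^7 s / (86400 s/day) = 293 days.

290 days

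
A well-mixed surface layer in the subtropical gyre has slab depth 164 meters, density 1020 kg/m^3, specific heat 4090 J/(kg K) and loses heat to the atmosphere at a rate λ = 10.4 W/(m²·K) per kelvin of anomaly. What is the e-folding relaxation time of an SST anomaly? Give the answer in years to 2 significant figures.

2.1 years

Areal heat capacity C = ρ c_p D = 1020 × 4090 × 164 = 6.84×10^8 J/(m^2 K).
Relaxation time τ = C / λ = 6.84×10^8 / 10.4 = 6.58×10^7 s.
In years: 6.58×10^7 s / (3.156×10^7 s/year) = 2.08 years.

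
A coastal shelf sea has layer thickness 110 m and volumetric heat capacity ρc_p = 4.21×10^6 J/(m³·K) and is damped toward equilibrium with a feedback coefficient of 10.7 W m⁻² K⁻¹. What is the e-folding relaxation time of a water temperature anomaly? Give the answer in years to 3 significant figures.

Areal heat capacity C = ρc_p × D = 4.21×10^6 × 110 = 4.63×10^8 J/(m²·K).
Relaxation time τ = C / λ = 4.63×10^8 / 10.7 = 4.33×10^7 s.
In years: 4.33×10^7 s / (3.156×10^7 s/year) = 1.37 years.

1.37 years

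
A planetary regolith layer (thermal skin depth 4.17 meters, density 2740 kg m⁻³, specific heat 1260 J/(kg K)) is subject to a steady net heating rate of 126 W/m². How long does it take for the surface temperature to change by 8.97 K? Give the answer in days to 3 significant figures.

11.9 days

Areal heat capacity C = ρ c_p D = 2740 × 1260 × 4.17 = 1.44×10^7 J/(m²·K).
Time required: Δt = C ΔT / F = 1.44×10^7 × 8.97 / 126 = 1.02×10^6 s.
In days: 1.02×10^6 s / (86400 s/day) = 11.9 days.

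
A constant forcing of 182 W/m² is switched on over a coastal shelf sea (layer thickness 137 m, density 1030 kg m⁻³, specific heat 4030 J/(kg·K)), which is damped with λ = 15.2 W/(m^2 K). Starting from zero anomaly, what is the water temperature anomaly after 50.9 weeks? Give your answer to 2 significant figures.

6.7 K

Areal heat capacity C = ρ c_p D = 1030 × 4030 × 137 = 5.69×10^8 J/(m^2 K).
τ = C / λ = 5.69×10^8 / 15.2 = 3.74×10^7 s.
Equilibrium anomaly ΔT_eq = F / λ = 182 / 15.2 = 12.0 K.
t = 50.9 weeks = 3.08×10^7 s, so t/τ = 0.823.
ΔT(t) = ΔT_eq (1 − e^(−t/τ)) = 12.0 × (1 − e^−0.823) = 6.71 K.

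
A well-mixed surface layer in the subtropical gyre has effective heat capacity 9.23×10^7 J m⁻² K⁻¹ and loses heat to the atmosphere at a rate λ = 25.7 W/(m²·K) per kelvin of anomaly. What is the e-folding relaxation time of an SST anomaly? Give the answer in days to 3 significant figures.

41.6 days

Areal heat capacity C = 9.23×10^7 J m⁻² K⁻¹ (given).
Relaxation time τ = C / λ = 9.23×10^7 / 25.7 = 3.59×10^6 s.
In days: 3.59×10^6 s / (86400 s/day) = 41.6 days.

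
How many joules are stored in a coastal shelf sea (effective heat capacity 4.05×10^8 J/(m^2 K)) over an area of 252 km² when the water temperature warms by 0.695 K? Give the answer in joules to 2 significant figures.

7.1×10^16 J

Areal heat capacity C = 4.05×10^8 J/(m^2 K) (given).
Heat per unit area: q = C ΔT = 4.05×10^8 × 0.695 = 2.81×10^8 J/m².
Total heat: Q = q × A = 2.81×10^8 × (252 × 10⁶ m²) = 7.09×10^16 J.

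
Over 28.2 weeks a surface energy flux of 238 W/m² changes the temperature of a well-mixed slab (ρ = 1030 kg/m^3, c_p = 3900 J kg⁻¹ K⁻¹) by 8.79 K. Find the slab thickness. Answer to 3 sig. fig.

115 m

Heat input Q = F Δt = 238 × 1.71×10^7 s = 4.06×10^9 J/m².
Required areal heat capacity C = Q / ΔT = 4.62×10^8 J/(m²·K).
Depth D = C / (ρ c_p) = 4.62×10^8 / (1030 × 3900) = 115 m.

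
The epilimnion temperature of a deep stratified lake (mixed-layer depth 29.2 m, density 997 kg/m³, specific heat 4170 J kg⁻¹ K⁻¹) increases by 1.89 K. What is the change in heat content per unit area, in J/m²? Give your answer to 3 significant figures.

2.29×10^8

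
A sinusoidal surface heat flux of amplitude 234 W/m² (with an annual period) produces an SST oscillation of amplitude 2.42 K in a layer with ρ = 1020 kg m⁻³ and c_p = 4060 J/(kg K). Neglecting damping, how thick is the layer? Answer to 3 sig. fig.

117 m

ω = 2π / 3.15×10^7 s = 1.99×10^-7 s⁻¹.
Required C = F₀ / (A ω) = 234 / (2.42 × 1.99×10^-7) = 4.85×10^8 J/(m²·K).
D = C / (ρ c_p) = 4.85×10^8 / (1020 × 4060) = 117 m.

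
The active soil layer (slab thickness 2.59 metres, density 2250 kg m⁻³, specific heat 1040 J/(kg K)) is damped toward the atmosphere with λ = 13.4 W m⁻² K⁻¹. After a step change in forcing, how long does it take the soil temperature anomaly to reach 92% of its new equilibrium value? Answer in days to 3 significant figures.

13.2 days

Areal heat capacity C = ρ c_p D = 2250 × 1040 × 2.59 = 6.06×10^6 J m⁻² K⁻¹.
τ = C / λ = 6.06×10^6 / 13.4 = 4.52×10^5 s.
Fraction reached: 1 − e^(−t/τ) = 0.92 ⇒ t = −τ ln(1 − 0.92) = τ × 2.53.
t = 1.14×10^6 s = 13.2 days.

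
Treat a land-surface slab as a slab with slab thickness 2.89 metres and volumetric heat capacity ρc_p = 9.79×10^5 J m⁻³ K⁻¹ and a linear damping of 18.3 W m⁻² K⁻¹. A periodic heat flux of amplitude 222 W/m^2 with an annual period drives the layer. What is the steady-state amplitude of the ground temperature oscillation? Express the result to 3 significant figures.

Areal heat capacity C = ρc_p × D = 9.79×10^5 × 2.89 = 2.83×10^6 J/(m^2 K).
Angular frequency ω = 2π / T = 2π / 3.15×10^7 s = 1.99×10^-7 s⁻¹.
√((Cω)² + λ²) = √((0.564)² + 18.3²) = 18.3 W/(m²·K).
Amplitude A = F₀ / √((Cω)²+λ²) = 222 / 18.3 = 12.1 K.

12.1 K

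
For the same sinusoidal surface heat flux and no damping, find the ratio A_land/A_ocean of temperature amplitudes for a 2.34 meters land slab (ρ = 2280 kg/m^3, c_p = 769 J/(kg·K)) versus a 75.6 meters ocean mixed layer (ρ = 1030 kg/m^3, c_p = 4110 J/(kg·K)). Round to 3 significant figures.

C_ocean = 1030 × 4110 × 75.6 = 3.20×10^8 J/(m²·K).
C_land = 2280 × 769 × 2.34 = 4.10×10^6 J/(m²·K).
Undamped amplitude ∝ 1/C, so A_land/A_ocean = C_ocean/C_land = 78.0.

78.0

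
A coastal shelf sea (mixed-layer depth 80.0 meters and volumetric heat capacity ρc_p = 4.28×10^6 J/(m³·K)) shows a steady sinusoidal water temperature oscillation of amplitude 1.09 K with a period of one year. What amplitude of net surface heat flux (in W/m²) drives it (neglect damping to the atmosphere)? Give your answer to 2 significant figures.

Areal heat capacity C = ρc_p × D = 4.28×10^6 × 80.0 = 3.42×10^8 J m⁻² K⁻¹.
ω = 2π / 3.15×10^7 s = 1.99×10^-7 s⁻¹.
Cω = 3.42×10^8 × 1.99×10^-7 = 68.2 W/(m²·K).
F₀ = A × Cω = 1.09 × 68.2 = 74.4 W/m².

74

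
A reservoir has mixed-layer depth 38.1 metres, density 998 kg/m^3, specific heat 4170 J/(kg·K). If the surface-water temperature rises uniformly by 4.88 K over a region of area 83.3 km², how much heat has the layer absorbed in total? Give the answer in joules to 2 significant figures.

6.4×10^16 J

Areal heat capacity C = ρ c_p D = 998 × 4170 × 38.1 = 1.59×10^8 J/(m²·K).
Heat per unit area: q = C ΔT = 1.59×10^8 × 4.88 = 7.74×10^8 J/m².
Total heat: Q = q × A = 7.74×10^8 × (83.3 × 10⁶ m²) = 6.45×10^16 J.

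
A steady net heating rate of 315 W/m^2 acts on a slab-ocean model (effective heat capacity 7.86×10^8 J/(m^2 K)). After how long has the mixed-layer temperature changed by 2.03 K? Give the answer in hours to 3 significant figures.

1410 hours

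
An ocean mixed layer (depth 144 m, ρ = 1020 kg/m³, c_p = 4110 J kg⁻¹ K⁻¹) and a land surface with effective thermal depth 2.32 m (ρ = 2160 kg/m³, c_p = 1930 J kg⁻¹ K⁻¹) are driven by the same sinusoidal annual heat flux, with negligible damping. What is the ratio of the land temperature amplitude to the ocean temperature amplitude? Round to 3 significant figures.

C_ocean = 1020 × 4110 × 144 = 6.04×10^8 J/(m²·K).
C_land = 2160 × 1930 × 2.32 = 9.67×10^6 J/(m²·K).
Undamped amplitude ∝ 1/C, so A_land/A_ocean = C_ocean/C_land = 62.4.

62.4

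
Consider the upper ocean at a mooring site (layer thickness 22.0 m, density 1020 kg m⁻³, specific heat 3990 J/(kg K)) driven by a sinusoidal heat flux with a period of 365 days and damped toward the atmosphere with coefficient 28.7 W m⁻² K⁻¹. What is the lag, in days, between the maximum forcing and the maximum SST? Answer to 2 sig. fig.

32 days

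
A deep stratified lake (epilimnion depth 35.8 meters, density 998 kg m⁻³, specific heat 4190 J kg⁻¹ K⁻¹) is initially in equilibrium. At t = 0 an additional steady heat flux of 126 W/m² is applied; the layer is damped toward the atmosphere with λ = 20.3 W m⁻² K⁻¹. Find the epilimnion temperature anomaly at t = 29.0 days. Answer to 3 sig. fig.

1.79 K

Areal heat capacity C = ρ c_p D = 998 × 4190 × 35.8 = 1.50×10^8 J/(m^2 K).
τ = C / λ = 1.50×10^8 / 20.3 = 7.37×10^6 s.
Equilibrium anomaly ΔT_eq = F / λ = 126 / 20.3 = 6.21 K.
t = 29.0 days = 2.51×10^6 s, so t/τ = 0.340.
ΔT(t) = ΔT_eq (1 − e^(−t/τ)) = 6.21 × (1 − e^−0.340) = 1.79 K.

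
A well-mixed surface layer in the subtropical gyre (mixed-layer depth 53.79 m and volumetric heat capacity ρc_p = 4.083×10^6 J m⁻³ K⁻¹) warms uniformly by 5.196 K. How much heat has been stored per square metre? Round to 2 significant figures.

1.1×10^9

Areal heat capacity C = ρc_p × D = 4.083×10^6 × 53.79 = 2.20×10^8 J/(m²·K).
ΔQ = C ΔT = 2.20×10^8 × 5.196 = 1.14×10^9 J/m².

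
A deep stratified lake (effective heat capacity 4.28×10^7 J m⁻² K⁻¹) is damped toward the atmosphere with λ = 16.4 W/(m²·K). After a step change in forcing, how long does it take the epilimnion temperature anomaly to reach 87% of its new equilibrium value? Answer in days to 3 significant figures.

61.6 days

Areal heat capacity C = 4.28×10^7 J m⁻² K⁻¹ (given).
τ = C / λ = 4.28×10^7 / 16.4 = 2.61×10^6 s.
Fraction reached: 1 − e^(−t/τ) = 0.87 ⇒ t = −τ ln(1 − 0.87) = τ × 2.04.
t = 5.32×10^6 s = 61.6 days.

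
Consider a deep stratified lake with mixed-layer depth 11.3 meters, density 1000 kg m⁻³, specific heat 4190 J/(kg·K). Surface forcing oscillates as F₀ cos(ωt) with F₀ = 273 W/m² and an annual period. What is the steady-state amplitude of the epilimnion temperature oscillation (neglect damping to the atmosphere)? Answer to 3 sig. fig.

28.9 K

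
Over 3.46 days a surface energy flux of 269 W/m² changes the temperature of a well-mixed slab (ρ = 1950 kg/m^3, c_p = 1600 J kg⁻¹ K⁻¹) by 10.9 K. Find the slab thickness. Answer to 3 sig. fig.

2.36 m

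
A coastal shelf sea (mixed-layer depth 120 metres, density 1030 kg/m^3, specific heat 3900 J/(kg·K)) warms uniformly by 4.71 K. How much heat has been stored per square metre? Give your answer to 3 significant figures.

Areal heat capacity C = ρ c_p D = 1030 × 3900 × 120 = 4.82×10^8 J/(m^2 K).
ΔQ = C ΔT = 4.82×10^8 × 4.71 = 2.27×10^9 J/m².

2.27×10^9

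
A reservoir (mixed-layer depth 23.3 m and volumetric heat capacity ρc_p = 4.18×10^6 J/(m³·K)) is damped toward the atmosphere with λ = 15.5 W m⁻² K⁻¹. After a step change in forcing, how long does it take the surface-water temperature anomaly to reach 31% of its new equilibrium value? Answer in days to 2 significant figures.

Areal heat capacity C = ρc_p × D = 4.18×10^6 × 23.3 = 9.74×10^7 J/(m^2 K).
τ = C / λ = 9.74×10^7 / 15.5 = 6.28×10^6 s.
Fraction reached: 1 − e^(−t/τ) = 0.31 ⇒ t = −τ ln(1 − 0.31) = τ × 0.371.
t = 2.33×10^6 s = 27.0 days.

27 days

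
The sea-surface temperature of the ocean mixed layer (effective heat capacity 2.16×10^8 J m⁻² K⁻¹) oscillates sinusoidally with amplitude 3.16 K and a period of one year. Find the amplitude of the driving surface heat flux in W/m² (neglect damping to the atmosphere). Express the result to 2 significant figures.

Areal heat capacity C = 2.16×10^8 J m⁻² K⁻¹ (given).
ω = 2π / 3.15×10^7 s = 1.99×10^-7 s⁻¹.
Cω = 2.16×10^8 × 1.99×10^-7 = 43.0 W/(m²·K).
F₀ = A × Cω = 3.16 × 43.0 = 136 W/m².

140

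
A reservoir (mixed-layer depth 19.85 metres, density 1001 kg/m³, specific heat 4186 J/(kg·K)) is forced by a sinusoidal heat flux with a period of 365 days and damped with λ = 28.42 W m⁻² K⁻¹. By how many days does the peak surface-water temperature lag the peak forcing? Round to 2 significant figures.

31 days

Areal heat capacity C = ρ c_p D = 1001 × 4186 × 19.85 = 8.32×10^7 J m⁻² K⁻¹.
ω = 2π / 3.15×10^7 s = 1.99×10^-7 s⁻¹.
Phase lag φ = arctan(Cω/λ) = arctan(16.6/28.42) = 0.528 rad.
Time lag = φ / ω = 0.528 / 1.99×10^-7 = 2.65×10^6 s = 30.7 days.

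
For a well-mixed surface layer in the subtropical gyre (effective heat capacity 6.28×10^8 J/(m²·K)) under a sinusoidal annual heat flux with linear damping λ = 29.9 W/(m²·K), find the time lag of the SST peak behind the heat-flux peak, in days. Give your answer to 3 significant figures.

77.6 days

Areal heat capacity C = 6.28×10^8 J/(m²·K) (given).
ω = 2π / 3.15×10^7 s = 1.99×10^-7 s⁻¹.
Phase lag φ = arctan(Cω/λ) = arctan(125/29.9) = 1.34 rad.
Time lag = φ / ω = 1.34 / 1.99×10^-7 = 6.71×10^6 s = 77.6 days.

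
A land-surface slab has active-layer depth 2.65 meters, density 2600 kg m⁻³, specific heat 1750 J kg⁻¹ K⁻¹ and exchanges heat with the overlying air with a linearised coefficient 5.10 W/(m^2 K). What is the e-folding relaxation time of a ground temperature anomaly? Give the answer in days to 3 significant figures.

Areal heat capacity C = ρ c_p D = 2600 × 1750 × 2.65 = 1.21×10^7 J m⁻² K⁻¹.
Relaxation time τ = C / λ = 1.21×10^7 / 5.10 = 2.36×10^6 s.
In days: 2.36×10^6 s / (86400 s/day) = 27.4 days.

27.4 days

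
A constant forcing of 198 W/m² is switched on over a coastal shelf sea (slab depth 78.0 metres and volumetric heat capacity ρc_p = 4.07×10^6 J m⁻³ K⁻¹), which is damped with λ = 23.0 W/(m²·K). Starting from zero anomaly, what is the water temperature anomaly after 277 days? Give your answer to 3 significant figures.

7.09 K

Areal heat capacity C = ρc_p × D = 4.07×10^6 × 78.0 = 3.17×10^8 J/(m²·K).
τ = C / λ = 3.17×10^8 / 23.0 = 1.38×10^7 s.
Equilibrium anomaly ΔT_eq = F / λ = 198 / 23.0 = 8.61 K.
t = 277 days = 2.39×10^7 s, so t/τ = 1.73.
ΔT(t) = ΔT_eq (1 − e^(−t/τ)) = 8.61 × (1 − e^−1.73) = 7.09 K.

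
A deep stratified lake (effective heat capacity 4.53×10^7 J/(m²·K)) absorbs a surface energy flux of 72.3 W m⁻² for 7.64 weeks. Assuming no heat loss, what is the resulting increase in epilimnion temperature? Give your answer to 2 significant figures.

7.4 K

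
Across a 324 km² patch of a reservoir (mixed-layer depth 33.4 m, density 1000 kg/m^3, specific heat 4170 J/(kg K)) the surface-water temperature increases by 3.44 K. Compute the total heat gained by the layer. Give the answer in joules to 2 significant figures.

1.6×10^17 J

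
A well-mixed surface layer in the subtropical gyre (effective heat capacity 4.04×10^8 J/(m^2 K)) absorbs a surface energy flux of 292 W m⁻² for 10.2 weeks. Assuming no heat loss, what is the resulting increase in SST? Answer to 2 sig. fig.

Areal heat capacity C = 4.04×10^8 J/(m^2 K) (given).
Net heat input Q = F Δt = 292 × (10.2 weeks × 6.048×10^5 s/week) = 1.80×10^9 J/m².
ΔT = Q / C = 1.80×10^9 / 4.04×10^8 = 4.46 K.

4.5 K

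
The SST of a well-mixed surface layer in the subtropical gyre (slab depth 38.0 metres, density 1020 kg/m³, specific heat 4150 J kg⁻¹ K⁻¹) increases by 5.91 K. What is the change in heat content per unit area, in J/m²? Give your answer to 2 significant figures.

Areal heat capacity C = ρ c_p D = 1020 × 4150 × 38.0 = 1.61×10^8 J/(m²·K).
ΔQ = C ΔT = 1.61×10^8 × 5.91 = 9.51×10^8 J/m².

9.5×10^8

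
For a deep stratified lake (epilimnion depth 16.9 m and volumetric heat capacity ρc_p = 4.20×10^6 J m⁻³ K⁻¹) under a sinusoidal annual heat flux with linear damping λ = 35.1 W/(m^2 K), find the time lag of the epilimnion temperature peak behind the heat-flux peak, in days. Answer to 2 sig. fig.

Areal heat capacity C = ρc_p × D = 4.20×10^6 × 16.9 = 7.10×10^7 J/(m^2 K).
ω = 2π / 3.15×10^7 s = 1.99×10^-7 s⁻¹.
Phase lag φ = arctan(Cω/λ) = arctan(14.1/35.1) = 0.383 rad.
Time lag = φ / ω = 0.383 / 1.99×10^-7 = 1.92×10^6 s = 22.2 days.

22 days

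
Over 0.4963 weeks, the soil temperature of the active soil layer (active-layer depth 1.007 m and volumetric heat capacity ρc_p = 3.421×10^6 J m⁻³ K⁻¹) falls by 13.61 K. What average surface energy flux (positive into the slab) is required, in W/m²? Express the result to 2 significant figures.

Areal heat capacity C = ρc_p × D = 3.421×10^6 × 1.007 = 3.44×10^6 J m⁻² K⁻¹.
Required heat per unit area: Q = C ΔT = 3.44×10^6 × -13.61 = -4.69×10^7 J/m².
Flux F = Q / Δt = -4.69×10^7 / 3.00×10^5 s = -156 W/m².

-160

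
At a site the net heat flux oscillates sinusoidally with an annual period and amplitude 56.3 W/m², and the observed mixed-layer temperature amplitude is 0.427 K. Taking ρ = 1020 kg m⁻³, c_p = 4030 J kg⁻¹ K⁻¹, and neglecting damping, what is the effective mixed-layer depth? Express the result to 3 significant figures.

161 m

ω = 2π / 3.15×10^7 s = 1.99×10^-7 s⁻¹.
Required C = F₀ / (A ω) = 56.3 / (0.427 × 1.99×10^-7) = 6.62×10^8 J/(m²·K).
D = C / (ρ c_p) = 6.62×10^8 / (1020 × 4030) = 161 m.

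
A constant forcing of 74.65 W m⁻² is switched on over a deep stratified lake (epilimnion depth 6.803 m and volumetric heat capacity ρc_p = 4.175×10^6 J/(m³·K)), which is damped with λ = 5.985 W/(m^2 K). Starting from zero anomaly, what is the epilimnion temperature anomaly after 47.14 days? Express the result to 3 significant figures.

7.19 K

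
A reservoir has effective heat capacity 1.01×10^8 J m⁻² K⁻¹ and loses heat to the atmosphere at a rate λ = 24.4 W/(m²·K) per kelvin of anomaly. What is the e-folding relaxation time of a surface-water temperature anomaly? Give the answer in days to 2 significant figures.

Areal heat capacity C = 1.01×10^8 J m⁻² K⁻¹ (given).
Relaxation time τ = C / λ = 1.01×10^8 / 24.4 = 4.14×10^6 s.
In days: 4.14×10^6 s / (86400 s/day) = 47.9 days.

48 days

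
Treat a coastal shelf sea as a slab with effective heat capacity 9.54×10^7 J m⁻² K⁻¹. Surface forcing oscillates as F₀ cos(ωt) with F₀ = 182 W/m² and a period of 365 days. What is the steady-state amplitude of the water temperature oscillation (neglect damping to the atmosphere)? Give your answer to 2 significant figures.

Areal heat capacity C = 9.54×10^7 J m⁻² K⁻¹ (given).
Angular frequency ω = 2π / T = 2π / 3.15×10^7 s = 1.99×10^-7 s⁻¹.
Cω = 9.54×10^7 × 1.99×10^-7 = 19.0 W/(m²·K).
Amplitude A = F₀ / (Cω) = 182 / 19.0 = 9.58 K.

9.6 K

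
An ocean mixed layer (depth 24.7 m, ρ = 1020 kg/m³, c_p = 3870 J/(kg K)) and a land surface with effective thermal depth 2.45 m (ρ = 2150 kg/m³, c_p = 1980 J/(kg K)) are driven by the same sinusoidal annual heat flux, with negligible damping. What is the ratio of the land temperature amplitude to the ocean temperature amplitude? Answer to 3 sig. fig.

9.35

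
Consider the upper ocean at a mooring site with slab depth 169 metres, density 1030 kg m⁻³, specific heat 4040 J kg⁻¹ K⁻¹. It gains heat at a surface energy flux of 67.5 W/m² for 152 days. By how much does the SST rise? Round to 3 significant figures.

1.26 K

Areal heat capacity C = ρ c_p D = 1030 × 4040 × 169 = 7.03×10^8 J/(m^2 K).
Net heat input Q = F Δt = 67.5 × (152 days × 86400 s/day) = 8.86×10^8 J/m².
ΔT = Q / C = 8.86×10^8 / 7.03×10^8 = 1.26 K.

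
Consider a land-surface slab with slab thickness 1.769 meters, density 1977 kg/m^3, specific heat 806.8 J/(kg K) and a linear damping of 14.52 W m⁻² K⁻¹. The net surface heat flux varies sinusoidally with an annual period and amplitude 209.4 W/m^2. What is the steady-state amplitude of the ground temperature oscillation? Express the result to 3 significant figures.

14.4 K

Areal heat capacity C = ρ c_p D = 1977 × 806.8 × 1.769 = 2.82×10^6 J/(m²·K).
Angular frequency ω = 2π / T = 2π / 3.15×10^7 s = 1.99×10^-7 s⁻¹.
√((Cω)² + λ²) = √((0.562)² + 14.52²) = 14.5 W/(m²·K).
Amplitude A = F₀ / √((Cω)²+λ²) = 209.4 / 14.5 = 14.4 K.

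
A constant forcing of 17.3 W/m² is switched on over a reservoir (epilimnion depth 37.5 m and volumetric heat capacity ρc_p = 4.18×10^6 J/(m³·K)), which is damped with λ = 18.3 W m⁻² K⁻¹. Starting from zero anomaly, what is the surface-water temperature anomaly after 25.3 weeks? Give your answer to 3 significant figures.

0.787 K

Areal heat capacity C = ρc_p × D = 4.18×10^6 × 37.5 = 1.57×10^8 J m⁻² K⁻¹.
τ = C / λ = 1.57×10^8 / 18.3 = 8.57×10^6 s.
Equilibrium anomaly ΔT_eq = F / λ = 17.3 / 18.3 = 0.945 K.
t = 25.3 weeks = 1.53×10^7 s, so t/τ = 1.79.
ΔT(t) = ΔT_eq (1 − e^(−t/τ)) = 0.945 × (1 − e^−1.79) = 0.787 K.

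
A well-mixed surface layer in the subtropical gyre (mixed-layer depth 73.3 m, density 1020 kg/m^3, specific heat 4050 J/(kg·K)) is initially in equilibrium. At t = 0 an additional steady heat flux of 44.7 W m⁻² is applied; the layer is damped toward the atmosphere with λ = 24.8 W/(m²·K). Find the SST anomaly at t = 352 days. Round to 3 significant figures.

1.65 K

Areal heat capacity C = ρ c_p D = 1020 × 4050 × 73.3 = 3.03×10^8 J m⁻² K⁻¹.
τ = C / λ = 3.03×10^8 / 24.8 = 1.22×10^7 s.
Equilibrium anomaly ΔT_eq = F / λ = 44.7 / 24.8 = 1.80 K.
t = 352 days = 3.04×10^7 s, so t/τ = 2.49.
ΔT(t) = ΔT_eq (1 − e^(−t/τ)) = 1.80 × (1 − e^−2.49) = 1.65 K.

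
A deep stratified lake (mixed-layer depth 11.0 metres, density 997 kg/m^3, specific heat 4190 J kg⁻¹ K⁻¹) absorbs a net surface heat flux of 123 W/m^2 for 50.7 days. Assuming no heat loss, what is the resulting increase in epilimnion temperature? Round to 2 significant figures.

Areal heat capacity C = ρ c_p D = 997 × 4190 × 11.0 = 4.60×10^7 J/(m^2 K).
Net heat input Q = F Δt = 123 × (50.7 days × 86400 s/day) = 5.39×10^8 J/m².
ΔT = Q / C = 5.39×10^8 / 4.60×10^7 = 11.7 K.

12 K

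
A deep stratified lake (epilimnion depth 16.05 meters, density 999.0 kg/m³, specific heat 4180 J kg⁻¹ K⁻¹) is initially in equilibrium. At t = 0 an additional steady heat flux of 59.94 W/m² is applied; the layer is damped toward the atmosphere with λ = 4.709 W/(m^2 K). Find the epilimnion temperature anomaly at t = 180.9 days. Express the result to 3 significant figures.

8.48 K

Areal heat capacity C = ρ c_p D = 999.0 × 4180 × 16.05 = 6.70×10^7 J m⁻² K⁻¹.
τ = C / λ = 6.70×10^7 / 4.709 = 1.42×10^7 s.
Equilibrium anomaly ΔT_eq = F / λ = 59.94 / 4.709 = 12.7 K.
t = 180.9 days = 1.56×10^7 s, so t/τ = 1.10.
ΔT(t) = ΔT_eq (1 − e^(−t/τ)) = 12.7 × (1 − e^−1.10) = 8.48 K.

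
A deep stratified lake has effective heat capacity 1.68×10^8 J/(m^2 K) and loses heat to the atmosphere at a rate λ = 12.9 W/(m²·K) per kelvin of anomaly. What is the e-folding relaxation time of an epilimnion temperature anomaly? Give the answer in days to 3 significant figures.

151 days

Areal heat capacity C = 1.68×10^8 J/(m^2 K) (given).
Relaxation time τ = C / λ = 1.68×10^8 / 12.9 = 1.30×10^7 s.
In days: 1.30×10^7 s / (86400 s/day) = 151 days.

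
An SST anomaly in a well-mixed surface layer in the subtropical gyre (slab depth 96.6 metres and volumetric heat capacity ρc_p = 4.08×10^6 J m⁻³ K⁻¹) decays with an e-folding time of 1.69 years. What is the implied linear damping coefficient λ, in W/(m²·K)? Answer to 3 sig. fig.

Areal heat capacity C = ρc_p × D = 4.08×10^6 × 96.6 = 3.94×10^8 J m⁻² K⁻¹.
τ = 1.69 years = 5.33×10^7 s.
λ = C / τ = 3.94×10^8 / 5.33×10^7 = 7.39 W/(m²·K).

7.39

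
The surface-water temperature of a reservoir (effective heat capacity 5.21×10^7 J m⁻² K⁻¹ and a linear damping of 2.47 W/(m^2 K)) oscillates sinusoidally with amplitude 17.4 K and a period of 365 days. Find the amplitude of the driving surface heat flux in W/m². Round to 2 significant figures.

Areal heat capacity C = 5.21×10^7 J m⁻² K⁻¹ (given).
ω = 2π / 3.15×10^7 s = 1.99×10^-7 s⁻¹.
√((Cω)² + λ²) = √((10.4)² + 2.47²) = 10.7 W/(m²·K).
F₀ = A × √((Cω)²+λ²) = 17.4 × 10.7 = 186 W/m².

190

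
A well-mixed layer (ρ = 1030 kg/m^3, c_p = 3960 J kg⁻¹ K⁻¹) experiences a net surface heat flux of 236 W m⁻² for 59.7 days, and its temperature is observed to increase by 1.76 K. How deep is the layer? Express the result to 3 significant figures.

170 m

Heat input Q = F Δt = 236 × 5.16×10^6 s = 1.22×10^9 J/m².
Required areal heat capacity C = Q / ΔT = 6.92×10^8 J/(m²·K).
Depth D = C / (ρ c_p) = 6.92×10^8 / (1030 × 3960) = 170 m.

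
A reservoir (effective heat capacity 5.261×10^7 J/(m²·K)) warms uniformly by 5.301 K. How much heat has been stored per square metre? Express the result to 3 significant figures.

Areal heat capacity C = 5.261×10^7 J/(m²·K) (given).
ΔQ = C ΔT = 5.26×10^7 × 5.301 = 2.79×10^8 J/m².

2.79×10^8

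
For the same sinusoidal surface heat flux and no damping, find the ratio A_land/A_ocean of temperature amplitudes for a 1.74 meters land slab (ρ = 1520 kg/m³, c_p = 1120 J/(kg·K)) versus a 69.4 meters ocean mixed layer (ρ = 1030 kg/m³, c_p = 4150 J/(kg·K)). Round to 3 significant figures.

100

C_ocean = 1030 × 4150 × 69.4 = 2.97×10^8 J/(m²·K).
C_land = 1520 × 1120 × 1.74 = 2.96×10^6 J/(m²·K).
Undamped amplitude ∝ 1/C, so A_land/A_ocean = C_ocean/C_land = 100.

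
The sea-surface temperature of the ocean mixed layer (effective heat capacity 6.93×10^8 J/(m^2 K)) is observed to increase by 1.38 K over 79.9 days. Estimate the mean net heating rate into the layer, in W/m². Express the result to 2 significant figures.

Areal heat capacity C = 6.93×10^8 J/(m^2 K) (given).
Required heat per unit area: Q = C ΔT = 6.93×10^8 × 1.38 = 9.56×10^8 J/m².
Flux F = Q / Δt = 9.56×10^8 / 6.90×10^6 s = 139 W/m².

140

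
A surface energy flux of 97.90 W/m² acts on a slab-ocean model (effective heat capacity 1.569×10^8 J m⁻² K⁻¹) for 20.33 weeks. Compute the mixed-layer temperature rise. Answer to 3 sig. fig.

Areal heat capacity C = 1.569×10^8 J m⁻² K⁻¹ (given).
Net heat input Q = F Δt = 97.90 × (20.33 weeks × 6.048×10^5 s/week) = 1.20×10^9 J/m².
ΔT = Q / C = 1.20×10^9 / 1.57×10^8 = 7.67 K.

7.67 K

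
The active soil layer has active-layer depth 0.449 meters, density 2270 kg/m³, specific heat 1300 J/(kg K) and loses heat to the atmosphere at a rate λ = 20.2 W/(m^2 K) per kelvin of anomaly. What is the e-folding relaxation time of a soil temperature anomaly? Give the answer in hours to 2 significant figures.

Areal heat capacity C = ρ c_p D = 2270 × 1300 × 0.449 = 1.32×10^6 J m⁻² K⁻¹.
Relaxation time τ = C / λ = 1.32×10^6 / 20.2 = 65600 s.
In hours: 65600 s / (3600 s/hour) = 18.2 hours.

18 hours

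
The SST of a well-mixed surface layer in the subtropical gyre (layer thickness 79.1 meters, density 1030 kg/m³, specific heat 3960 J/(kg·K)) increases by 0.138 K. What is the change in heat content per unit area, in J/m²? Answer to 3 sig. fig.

4.45×10^7

Areal heat capacity C = ρ c_p D = 1030 × 3960 × 79.1 = 3.23×10^8 J/(m^2 K).
ΔQ = C ΔT = 3.23×10^8 × 0.138 = 4.45×10^7 J/m².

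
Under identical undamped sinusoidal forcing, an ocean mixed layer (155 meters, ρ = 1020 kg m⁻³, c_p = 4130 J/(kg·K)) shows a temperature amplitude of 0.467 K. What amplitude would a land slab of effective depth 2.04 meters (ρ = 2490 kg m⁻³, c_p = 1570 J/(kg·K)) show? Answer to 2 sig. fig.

C_ocean = 6.53×10^8 J/(m²·K); C_land = 7.97×10^6 J/(m²·K).
A ∝ 1/C ⇒ A_land = A_ocean × C_ocean/C_land = 0.467 × 81.9 = 38.2 K.

38 K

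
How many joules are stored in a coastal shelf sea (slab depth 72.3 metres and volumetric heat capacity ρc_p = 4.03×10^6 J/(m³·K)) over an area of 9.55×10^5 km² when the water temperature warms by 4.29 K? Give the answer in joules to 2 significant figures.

1.2×10^21 J

Areal heat capacity C = ρc_p × D = 4.03×10^6 × 72.3 = 2.91×10^8 J/(m²·K).
Heat per unit area: q = C ΔT = 2.91×10^8 × 4.29 = 1.25×10^9 J/m².
Total heat: Q = q × A = 1.25×10^9 × (9.55×10^5 × 10⁶ m²) = 1.19×10^21 J.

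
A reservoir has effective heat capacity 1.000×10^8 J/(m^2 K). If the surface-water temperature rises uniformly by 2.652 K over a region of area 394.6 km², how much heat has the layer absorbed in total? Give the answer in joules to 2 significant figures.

Areal heat capacity C = 1.000×10^8 J/(m^2 K) (given).
Heat per unit area: q = C ΔT = 1.00×10^8 × 2.652 = 2.65×10^8 J/m².
Total heat: Q = q × A = 2.65×10^8 × (394.6 × 10⁶ m²) = 1.05×10^17 J.

1.0×10^17 J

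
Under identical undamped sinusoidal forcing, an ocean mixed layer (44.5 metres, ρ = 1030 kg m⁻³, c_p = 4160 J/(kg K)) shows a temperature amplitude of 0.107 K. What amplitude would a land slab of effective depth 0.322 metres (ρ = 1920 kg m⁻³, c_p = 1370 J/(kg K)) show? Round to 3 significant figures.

24.1 K

C_ocean = 1.91×10^8 J/(m²·K); C_land = 8.47×10^5 J/(m²·K).
A ∝ 1/C ⇒ A_land = A_ocean × C_ocean/C_land = 0.107 × 225 = 24.1 K.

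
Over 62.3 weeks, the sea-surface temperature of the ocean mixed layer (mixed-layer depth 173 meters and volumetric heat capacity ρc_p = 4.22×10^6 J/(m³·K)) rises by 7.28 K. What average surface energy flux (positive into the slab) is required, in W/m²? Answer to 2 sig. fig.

Areal heat capacity C = ρc_p × D = 4.22×10^6 × 173 = 7.30×10^8 J/(m²·K).
Required heat per unit area: Q = C ΔT = 7.30×10^8 × 7.28 = 5.31×10^9 J/m².
Flux F = Q / Δt = 5.31×10^9 / 3.77×10^7 s = 141 W/m².

140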